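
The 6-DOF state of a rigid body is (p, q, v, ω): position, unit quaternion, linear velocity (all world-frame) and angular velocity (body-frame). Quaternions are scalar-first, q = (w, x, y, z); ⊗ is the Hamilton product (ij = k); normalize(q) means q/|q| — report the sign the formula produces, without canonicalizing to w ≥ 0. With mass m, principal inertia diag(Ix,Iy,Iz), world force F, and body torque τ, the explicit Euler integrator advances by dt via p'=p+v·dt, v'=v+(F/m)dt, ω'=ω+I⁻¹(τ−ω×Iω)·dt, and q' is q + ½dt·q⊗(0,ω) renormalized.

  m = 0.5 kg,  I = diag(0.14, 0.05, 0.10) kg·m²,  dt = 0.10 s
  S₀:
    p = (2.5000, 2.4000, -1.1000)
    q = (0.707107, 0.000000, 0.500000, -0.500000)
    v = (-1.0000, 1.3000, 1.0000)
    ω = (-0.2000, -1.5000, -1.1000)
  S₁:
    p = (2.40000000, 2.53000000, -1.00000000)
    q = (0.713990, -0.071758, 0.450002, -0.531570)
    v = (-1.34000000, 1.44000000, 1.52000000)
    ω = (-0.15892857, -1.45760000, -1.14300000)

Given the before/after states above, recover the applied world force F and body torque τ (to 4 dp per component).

rate change Δω = (0.04107143, 0.04240000, -0.04300000)
gyro term ω₀×Iω₀ = (0.0825, 0.0088, -0.0270)
τ = I·(Δω/dt) + ω₀×(Iω₀) = (0.1400, 0.0300, -0.0700)
velocity change Δv = (-0.34000000, 0.14000000, 0.52000000)
m·(v₁−v₀)/dt = (-1.7000, 0.7000, 2.6000)

F = (-1.7000, 0.7000, 2.6000)
τ = (0.1400, 0.0300, -0.0700)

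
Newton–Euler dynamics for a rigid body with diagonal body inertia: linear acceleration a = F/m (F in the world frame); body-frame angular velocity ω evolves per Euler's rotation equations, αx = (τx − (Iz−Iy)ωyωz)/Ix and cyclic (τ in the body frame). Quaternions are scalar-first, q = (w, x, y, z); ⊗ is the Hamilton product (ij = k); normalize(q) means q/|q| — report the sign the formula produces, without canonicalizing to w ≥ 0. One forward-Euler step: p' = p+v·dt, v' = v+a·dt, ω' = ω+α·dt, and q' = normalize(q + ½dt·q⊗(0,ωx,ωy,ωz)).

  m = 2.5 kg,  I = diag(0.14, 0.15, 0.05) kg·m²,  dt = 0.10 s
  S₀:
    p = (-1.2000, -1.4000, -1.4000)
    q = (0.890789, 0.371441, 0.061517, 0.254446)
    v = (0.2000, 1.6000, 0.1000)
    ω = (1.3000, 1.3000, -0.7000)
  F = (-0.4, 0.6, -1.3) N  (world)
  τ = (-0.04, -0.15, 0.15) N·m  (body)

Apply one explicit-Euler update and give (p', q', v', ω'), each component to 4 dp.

p' = (-1.1800, -1.2400, -1.3900)
q' = (0.8674, 0.4087, 0.1482, 0.2422)
v' = (0.1840, 1.6240, 0.0480)
ω' = (1.2064, 1.2546, -0.4338)

ω×(Iω) gyroscopic = (0.0910, -0.0819, 0.0169)
angular accel α = (-0.9357, -0.4540, 2.6620)
new body rate ω' = (1.2064, 1.2546, -0.4338)
q⊗(0,ω) = (-0.3847332, 0.7841840, 1.7488142, -0.2206511)
q + ½dt·q⊗(0,ω), renormalized = (0.8674, 0.4087, 0.1482, 0.2422)
a = (-0.1600, 0.2400, -0.5200)
p' = p + v·dt = (-1.1800, -1.2400, -1.3900)
v' = v + a·dt = (0.1840, 1.6240, 0.0480)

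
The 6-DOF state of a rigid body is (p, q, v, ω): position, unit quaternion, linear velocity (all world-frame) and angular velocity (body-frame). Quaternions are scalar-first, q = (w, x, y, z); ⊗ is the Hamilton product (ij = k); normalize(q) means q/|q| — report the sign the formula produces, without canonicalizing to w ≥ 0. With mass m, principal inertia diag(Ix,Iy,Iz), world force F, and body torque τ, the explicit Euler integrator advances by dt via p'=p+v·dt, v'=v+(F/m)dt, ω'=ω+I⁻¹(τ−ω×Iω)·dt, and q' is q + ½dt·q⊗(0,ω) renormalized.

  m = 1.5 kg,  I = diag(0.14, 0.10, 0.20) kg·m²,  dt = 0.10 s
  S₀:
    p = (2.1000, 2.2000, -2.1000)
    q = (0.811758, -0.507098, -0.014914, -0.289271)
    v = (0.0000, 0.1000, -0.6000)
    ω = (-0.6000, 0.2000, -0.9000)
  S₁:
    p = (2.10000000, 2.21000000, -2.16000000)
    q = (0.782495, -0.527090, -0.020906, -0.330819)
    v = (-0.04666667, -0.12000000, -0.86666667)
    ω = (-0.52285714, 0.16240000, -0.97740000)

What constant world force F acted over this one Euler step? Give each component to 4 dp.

F = (-0.7000, -3.3000, -4.0000)

Δv = v₁−v₀ = (-0.04666667, -0.22000000, -0.26666667)
applied force F = (-0.7000, -3.3000, -4.0000)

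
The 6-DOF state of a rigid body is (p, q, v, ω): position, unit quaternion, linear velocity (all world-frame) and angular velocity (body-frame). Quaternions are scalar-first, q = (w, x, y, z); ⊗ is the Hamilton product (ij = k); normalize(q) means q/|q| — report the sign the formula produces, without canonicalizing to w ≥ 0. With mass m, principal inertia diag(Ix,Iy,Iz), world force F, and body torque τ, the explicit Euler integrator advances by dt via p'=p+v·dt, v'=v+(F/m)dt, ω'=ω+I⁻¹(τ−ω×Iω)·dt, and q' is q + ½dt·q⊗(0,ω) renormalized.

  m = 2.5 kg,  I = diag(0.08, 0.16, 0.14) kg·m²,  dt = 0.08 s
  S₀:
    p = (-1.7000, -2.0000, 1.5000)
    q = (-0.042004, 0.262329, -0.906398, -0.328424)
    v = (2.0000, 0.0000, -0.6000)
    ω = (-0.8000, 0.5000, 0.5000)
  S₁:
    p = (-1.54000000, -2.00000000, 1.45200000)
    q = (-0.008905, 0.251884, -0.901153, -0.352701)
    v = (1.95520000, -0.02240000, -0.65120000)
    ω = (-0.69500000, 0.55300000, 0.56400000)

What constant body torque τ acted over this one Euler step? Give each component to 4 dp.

ω₁ − ω₀ = (0.10500000, 0.05300000, 0.06400000)
ω₀×(Iω₀) = (-0.0050, 0.0240, -0.0320)
applied torque τ = (0.1000, 0.1300, 0.0800)

τ = (0.1000, 0.1300, 0.0800)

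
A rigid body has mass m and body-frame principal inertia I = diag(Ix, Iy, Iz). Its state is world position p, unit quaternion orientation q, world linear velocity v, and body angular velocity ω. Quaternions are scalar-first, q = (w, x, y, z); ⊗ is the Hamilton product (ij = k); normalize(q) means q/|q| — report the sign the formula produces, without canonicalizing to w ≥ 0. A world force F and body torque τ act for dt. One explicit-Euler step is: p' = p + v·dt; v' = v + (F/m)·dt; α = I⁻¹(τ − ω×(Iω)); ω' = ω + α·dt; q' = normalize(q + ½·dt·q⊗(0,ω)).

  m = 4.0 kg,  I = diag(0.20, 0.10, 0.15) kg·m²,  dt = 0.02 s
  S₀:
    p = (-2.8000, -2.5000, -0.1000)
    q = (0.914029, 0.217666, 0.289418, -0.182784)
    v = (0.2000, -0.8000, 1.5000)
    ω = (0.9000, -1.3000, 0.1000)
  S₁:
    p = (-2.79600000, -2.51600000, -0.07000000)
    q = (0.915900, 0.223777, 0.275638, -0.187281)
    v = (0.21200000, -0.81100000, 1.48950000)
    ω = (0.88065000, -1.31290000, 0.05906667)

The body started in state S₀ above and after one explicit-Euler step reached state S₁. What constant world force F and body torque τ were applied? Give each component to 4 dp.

rate change Δω = (-0.01935000, -0.01290000, -0.04093333)
precession coupling = (-0.0065, 0.0045, 0.1170)
I·α + gyro = (-0.2000, -0.0600, -0.1900)
velocity change Δv = (0.01200000, -0.01100000, -0.01050000)
m·(v₁−v₀)/dt = (2.4000, -2.2000, -2.1000)

F = (2.4000, -2.2000, -2.1000)
τ = (-0.2000, -0.0600, -0.1900)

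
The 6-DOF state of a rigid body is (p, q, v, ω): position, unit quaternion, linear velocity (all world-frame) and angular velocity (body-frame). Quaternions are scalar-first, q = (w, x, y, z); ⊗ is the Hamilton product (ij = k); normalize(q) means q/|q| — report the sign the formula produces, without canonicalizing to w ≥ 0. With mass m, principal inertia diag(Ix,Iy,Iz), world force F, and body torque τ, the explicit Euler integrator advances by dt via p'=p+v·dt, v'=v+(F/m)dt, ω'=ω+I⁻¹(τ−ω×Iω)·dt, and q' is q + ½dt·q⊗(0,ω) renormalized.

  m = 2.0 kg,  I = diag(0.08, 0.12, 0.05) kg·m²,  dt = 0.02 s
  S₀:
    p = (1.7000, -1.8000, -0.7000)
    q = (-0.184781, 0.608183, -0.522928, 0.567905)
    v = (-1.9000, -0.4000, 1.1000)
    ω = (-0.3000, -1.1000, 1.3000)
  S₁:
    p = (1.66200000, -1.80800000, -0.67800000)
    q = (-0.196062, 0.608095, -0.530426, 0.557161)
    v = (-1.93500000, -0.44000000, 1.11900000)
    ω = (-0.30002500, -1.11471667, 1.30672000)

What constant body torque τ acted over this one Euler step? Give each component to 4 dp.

Δω = ω₁−ω₀ = (-0.00002500, -0.01471667, 0.00672000)
precession coupling = (0.1001, -0.0117, 0.0132)
applied torque τ = (0.1000, -0.1000, 0.0300)

τ = (0.1000, -0.1000, 0.0300)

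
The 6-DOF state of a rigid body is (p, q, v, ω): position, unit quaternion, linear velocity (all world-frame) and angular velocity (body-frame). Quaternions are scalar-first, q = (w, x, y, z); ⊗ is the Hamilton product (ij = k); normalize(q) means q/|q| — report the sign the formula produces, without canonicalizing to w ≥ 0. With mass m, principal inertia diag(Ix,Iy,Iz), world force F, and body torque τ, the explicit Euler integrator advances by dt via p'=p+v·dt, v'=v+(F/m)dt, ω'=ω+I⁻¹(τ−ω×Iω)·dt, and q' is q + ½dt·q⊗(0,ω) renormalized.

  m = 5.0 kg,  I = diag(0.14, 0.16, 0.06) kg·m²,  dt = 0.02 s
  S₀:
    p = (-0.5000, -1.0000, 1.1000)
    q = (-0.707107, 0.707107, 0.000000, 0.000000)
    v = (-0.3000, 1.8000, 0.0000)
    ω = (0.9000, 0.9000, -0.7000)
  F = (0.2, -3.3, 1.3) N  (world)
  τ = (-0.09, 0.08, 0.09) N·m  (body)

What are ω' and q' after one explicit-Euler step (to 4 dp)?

ω' = (0.8781, 0.9163, -0.6754)
q' = (-0.7134, 0.7007, -0.0014, 0.0113)

precession coupling ω×(Iω) = (0.0630, -0.0504, 0.0162)
angular accel α = (-1.0929, 0.8150, 1.2300)
ω' = ω + α·dt = (0.8781, 0.9163, -0.6754)
Hamilton product q⊗(0,ω) = (-0.6363963, -0.6363963, -0.1414214, 1.1313712)
q' = normalize(q + ½dt·q⊗(0,ω)) = (-0.7134, 0.7007, -0.0014, 0.0113)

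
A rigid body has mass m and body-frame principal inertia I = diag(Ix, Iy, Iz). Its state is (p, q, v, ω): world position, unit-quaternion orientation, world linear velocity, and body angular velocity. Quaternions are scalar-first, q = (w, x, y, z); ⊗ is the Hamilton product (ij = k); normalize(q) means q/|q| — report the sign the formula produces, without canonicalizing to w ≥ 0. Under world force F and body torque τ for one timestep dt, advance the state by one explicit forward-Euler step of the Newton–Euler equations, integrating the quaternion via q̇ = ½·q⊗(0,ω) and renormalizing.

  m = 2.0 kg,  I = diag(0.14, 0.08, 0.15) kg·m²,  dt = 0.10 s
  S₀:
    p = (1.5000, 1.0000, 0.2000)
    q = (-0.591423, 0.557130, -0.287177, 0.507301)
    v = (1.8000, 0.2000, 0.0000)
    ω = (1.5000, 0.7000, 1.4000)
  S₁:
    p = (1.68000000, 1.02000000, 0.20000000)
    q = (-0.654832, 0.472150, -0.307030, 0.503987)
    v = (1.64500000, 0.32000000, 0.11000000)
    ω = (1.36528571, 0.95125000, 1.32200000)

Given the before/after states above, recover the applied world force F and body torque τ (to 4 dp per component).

v₁ − v₀ = (-0.15500000, 0.12000000, 0.11000000)
F = m·Δv/dt = (-3.1000, 2.4000, 2.2000)
rate change Δω = (-0.13471429, 0.25125000, -0.07800000)
precession coupling = (0.0686, -0.0210, -0.0630)
τ = I·(Δω/dt) + ω₀×(Iω₀) = (-0.1200, 0.1800, -0.1800)

F = (-3.1000, 2.4000, 2.2000)
τ = (-0.1200, 0.1800, -0.1800)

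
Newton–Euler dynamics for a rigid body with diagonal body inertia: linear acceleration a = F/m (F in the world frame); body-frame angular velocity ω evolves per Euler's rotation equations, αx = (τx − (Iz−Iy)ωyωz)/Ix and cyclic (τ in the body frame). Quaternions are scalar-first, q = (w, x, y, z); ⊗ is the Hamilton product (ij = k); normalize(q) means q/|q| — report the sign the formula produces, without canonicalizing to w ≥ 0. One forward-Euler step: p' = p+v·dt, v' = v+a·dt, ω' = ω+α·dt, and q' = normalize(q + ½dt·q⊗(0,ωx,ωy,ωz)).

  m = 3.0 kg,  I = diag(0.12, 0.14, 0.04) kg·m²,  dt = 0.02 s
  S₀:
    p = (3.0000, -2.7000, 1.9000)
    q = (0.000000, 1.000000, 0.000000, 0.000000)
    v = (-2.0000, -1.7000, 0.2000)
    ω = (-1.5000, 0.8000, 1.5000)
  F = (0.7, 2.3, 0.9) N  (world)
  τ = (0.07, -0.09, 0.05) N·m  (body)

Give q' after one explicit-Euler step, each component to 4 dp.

Hamilton product q⊗(0,ω) = (1.5000000, 0.0000000, -1.5000000, 0.8000000)
updated quaternion q' = (0.0150, 0.9997, -0.0150, 0.0080)

q' = (0.0150, 0.9997, -0.0150, 0.0080)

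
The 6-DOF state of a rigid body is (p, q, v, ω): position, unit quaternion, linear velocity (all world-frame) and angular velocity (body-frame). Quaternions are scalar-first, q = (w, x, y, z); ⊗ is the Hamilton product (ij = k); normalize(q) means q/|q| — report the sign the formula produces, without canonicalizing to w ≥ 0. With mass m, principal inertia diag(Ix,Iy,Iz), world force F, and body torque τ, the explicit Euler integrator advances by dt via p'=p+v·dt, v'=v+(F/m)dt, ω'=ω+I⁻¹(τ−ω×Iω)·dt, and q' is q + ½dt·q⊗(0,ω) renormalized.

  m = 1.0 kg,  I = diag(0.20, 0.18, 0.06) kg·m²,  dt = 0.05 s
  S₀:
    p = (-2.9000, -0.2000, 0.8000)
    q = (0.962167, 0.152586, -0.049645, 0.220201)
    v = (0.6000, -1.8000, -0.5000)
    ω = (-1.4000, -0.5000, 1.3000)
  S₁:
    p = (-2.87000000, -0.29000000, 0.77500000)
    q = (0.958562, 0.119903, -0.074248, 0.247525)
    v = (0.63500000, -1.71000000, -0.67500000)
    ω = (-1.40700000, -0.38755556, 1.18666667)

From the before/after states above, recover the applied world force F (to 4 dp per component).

F = (0.7000, 1.8000, -3.5000)

velocity change Δv = (0.03500000, 0.09000000, -0.17500000)
applied force F = (0.7000, 1.8000, -3.5000)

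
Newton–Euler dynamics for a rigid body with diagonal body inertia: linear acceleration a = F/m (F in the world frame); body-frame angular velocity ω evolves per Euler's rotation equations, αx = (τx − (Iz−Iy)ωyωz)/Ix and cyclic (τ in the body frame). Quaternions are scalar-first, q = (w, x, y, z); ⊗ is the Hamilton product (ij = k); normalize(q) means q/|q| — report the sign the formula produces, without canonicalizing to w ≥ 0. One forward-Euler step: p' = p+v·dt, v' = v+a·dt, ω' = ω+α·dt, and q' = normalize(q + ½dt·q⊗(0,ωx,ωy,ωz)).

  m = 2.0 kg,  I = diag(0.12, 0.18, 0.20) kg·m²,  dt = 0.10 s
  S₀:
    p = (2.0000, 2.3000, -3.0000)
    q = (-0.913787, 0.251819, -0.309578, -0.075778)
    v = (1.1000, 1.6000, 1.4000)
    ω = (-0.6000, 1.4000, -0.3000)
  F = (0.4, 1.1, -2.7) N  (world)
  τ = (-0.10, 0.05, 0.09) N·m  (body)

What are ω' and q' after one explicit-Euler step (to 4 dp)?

ω' = (-0.6763, 1.4358, -0.2298)
q' = (-0.8830, 0.2883, -0.3664, -0.0536)

α = I⁻¹(τ − ω×Iω) = (-0.7633, 0.3578, 0.7020)
new body rate ω' = (-0.6763, 1.4358, -0.2298)
2q̇ = q⊗(0,ω) = (0.5617672, 0.7472348, -1.1582893, 0.4409359)
q' = normalize(q + ½dt·q⊗(0,ω)) = (-0.8830, 0.2883, -0.3664, -0.0536)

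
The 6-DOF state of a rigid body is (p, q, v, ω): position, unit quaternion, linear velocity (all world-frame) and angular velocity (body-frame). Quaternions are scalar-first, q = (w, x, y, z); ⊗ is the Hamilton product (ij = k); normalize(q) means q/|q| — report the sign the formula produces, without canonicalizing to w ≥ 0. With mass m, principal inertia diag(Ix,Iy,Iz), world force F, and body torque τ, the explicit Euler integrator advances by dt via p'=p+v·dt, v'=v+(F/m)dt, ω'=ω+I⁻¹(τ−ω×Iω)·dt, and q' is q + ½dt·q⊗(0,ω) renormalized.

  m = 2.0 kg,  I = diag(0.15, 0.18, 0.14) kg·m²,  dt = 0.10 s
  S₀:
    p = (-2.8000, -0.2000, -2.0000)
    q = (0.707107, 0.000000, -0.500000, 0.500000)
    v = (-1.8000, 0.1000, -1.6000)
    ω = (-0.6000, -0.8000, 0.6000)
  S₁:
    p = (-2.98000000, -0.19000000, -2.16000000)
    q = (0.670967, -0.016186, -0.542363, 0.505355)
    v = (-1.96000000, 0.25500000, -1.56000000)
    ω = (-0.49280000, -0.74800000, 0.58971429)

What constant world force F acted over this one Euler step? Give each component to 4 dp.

Δv = v₁−v₀ = (-0.16000000, 0.15500000, 0.04000000)
applied force F = (-3.2000, 3.1000, 0.8000)

F = (-3.2000, 3.1000, 0.8000)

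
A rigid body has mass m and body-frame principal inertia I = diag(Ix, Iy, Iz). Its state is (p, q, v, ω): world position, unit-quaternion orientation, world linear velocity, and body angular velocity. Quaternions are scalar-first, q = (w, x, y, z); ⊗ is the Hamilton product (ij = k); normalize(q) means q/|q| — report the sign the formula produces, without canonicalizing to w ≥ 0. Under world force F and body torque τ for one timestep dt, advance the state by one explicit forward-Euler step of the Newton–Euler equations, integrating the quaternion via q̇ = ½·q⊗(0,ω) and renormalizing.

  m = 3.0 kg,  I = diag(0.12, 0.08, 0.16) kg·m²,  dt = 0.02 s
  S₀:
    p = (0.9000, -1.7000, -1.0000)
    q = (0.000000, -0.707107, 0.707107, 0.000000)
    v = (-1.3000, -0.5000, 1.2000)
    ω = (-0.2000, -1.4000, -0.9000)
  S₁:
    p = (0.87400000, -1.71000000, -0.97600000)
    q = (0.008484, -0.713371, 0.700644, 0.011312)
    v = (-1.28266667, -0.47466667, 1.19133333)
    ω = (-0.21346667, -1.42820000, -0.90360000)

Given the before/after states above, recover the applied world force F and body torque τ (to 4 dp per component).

rate change Δω = (-0.01346667, -0.02820000, -0.00360000)
precession coupling = (0.1008, -0.0072, -0.0112)
τ = I·(Δω/dt) + ω₀×(Iω₀) = (0.0200, -0.1200, -0.0400)
velocity change Δv = (0.01733333, 0.02533333, -0.00866667)
m·(v₁−v₀)/dt = (2.6000, 3.8000, -1.3000)

F = (2.6000, 3.8000, -1.3000)
τ = (0.0200, -0.1200, -0.0400)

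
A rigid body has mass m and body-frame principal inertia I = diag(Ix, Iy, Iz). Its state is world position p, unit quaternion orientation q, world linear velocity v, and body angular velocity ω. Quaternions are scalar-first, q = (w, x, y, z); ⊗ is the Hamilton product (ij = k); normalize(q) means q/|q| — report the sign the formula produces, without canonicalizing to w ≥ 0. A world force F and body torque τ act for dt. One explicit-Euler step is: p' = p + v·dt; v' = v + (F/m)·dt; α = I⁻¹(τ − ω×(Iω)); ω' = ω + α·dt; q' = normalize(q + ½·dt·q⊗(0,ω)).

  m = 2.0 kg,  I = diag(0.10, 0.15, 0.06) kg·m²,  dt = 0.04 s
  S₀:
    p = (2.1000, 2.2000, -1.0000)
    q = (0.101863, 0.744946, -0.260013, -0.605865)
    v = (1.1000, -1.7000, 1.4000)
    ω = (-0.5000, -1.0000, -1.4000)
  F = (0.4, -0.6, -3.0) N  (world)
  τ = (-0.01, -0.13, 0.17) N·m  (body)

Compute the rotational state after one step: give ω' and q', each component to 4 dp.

ω' = (-0.4536, -1.0421, -1.3033)
q' = (0.0871, 0.7386, -0.2350, -0.6258)

precession coupling ω×(Iω) = (-0.1260, 0.0280, 0.0250)
(τ − ω×Iω)/I = (1.1600, -1.0533, 2.4167)
ω + α·dt = (-0.4536, -1.0421, -1.3033)
2q̇ = q⊗(0,ω) = (-0.7357510, -0.2927783, 1.2439939, -1.0175607)
updated quaternion q' = (0.0871, 0.7386, -0.2350, -0.6258)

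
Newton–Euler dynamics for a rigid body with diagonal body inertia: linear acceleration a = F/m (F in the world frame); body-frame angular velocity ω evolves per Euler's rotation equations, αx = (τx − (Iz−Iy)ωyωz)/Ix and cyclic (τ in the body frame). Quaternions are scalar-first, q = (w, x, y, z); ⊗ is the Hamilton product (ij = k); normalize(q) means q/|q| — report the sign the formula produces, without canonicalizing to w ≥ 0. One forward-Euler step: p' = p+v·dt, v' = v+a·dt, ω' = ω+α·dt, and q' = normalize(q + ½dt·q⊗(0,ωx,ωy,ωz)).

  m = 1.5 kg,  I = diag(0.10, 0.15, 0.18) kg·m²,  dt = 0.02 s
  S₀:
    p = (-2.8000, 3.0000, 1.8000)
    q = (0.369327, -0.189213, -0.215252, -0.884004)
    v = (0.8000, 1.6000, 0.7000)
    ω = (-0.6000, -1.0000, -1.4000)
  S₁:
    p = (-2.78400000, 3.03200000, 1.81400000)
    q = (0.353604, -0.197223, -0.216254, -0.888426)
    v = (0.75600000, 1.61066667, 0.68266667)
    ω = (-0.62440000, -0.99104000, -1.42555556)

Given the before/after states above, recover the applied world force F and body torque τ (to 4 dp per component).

v₁ − v₀ = (-0.04400000, 0.01066667, -0.01733333)
applied force F = (-3.3000, 0.8000, -1.3000)
rate change Δω = (-0.02440000, 0.00896000, -0.02555556)
gyro term ω₀×Iω₀ = (0.0420, -0.0672, 0.0300)
τ = I·(Δω/dt) + ω₀×(Iω₀) = (-0.0800, 0.0000, -0.2000)

F = (-3.3000, 0.8000, -1.3000)
τ = (-0.0800, 0.0000, -0.2000)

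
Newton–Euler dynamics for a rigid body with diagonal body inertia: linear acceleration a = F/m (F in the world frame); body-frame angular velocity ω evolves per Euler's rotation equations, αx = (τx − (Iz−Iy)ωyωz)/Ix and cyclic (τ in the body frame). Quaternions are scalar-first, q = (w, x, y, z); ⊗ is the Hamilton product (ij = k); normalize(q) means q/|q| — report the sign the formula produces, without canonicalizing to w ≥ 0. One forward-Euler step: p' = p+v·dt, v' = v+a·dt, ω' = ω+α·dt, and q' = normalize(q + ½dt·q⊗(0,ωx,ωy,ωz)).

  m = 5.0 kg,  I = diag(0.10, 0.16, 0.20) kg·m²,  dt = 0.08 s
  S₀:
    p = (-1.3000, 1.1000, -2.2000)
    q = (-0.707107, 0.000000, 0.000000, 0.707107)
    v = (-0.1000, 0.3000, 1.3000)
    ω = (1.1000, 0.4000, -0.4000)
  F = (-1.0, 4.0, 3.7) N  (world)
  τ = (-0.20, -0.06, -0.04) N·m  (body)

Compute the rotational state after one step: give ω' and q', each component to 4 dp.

precession coupling ω×(Iω) = (-0.0064, 0.0440, 0.0264)
α = I⁻¹(τ − ω×Iω) = (-1.9360, -0.6500, -0.3320)
new body rate ω' = (0.9451, 0.3480, -0.4266)
q⊗(0,ω) = (0.2828428, -1.0606605, 0.4949749, 0.2828428)
updated quaternion q' = (-0.6949, -0.0424, 0.0198, 0.7175)

ω' = (0.9451, 0.3480, -0.4266)
q' = (-0.6949, -0.0424, 0.0198, 0.7175)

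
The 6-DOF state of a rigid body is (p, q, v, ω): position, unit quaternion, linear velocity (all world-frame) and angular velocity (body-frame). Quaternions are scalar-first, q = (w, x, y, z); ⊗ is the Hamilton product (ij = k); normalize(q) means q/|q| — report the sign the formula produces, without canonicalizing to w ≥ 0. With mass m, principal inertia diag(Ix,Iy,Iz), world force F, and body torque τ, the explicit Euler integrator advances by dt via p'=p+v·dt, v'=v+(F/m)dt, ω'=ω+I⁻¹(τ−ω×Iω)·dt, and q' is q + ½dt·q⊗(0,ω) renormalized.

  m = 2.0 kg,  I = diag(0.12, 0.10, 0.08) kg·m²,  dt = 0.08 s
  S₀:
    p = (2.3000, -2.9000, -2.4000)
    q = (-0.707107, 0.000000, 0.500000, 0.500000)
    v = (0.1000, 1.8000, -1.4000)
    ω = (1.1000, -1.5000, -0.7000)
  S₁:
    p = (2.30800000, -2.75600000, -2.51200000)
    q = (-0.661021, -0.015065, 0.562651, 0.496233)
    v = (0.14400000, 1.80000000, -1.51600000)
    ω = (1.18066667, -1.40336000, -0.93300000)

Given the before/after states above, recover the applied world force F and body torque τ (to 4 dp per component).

F = (1.1000, 0.0000, -2.9000)
τ = (0.1000, 0.0900, -0.2000)

Δω = ω₁−ω₀ = (0.08066667, 0.09664000, -0.23300000)
ω₀×(Iω₀) = (-0.0210, -0.0308, 0.0330)
applied torque τ = (0.1000, 0.0900, -0.2000)
Δv = v₁−v₀ = (0.04400000, 0.00000000, -0.11600000)
applied force F = (1.1000, 0.0000, -2.9000)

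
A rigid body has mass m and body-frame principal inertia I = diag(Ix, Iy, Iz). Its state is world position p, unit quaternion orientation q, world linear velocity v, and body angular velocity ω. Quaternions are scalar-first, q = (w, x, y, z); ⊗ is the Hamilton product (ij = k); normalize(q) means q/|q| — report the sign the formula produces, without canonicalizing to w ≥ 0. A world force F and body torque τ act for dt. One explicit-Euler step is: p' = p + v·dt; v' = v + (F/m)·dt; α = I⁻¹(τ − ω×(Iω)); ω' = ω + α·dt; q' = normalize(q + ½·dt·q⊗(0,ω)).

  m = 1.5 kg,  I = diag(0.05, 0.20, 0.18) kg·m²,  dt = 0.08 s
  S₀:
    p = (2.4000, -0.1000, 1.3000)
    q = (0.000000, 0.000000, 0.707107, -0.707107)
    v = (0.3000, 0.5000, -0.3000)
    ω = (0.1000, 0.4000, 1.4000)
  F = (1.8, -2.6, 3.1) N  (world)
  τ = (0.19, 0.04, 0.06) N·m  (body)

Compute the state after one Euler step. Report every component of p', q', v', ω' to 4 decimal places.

linear accel F/m = (1.2000, -1.7333, 2.0667)
p + v·dt = (2.4240, -0.0600, 1.2760)
new velocity v' = (0.3960, 0.3613, -0.1347)
angular accel α = (4.0240, 0.2910, 0.3000)
new body rate ω' = (0.4219, 0.4233, 1.4240)
2q̇ = q⊗(0,ω) = (0.7071070, 1.2727926, -0.0707107, -0.0707107)
updated quaternion q' = (0.0282, 0.0508, 0.7031, -0.7087)

p' = (2.4240, -0.0600, 1.2760)
q' = (0.0282, 0.0508, 0.7031, -0.7087)
v' = (0.3960, 0.3613, -0.1347)
ω' = (0.4219, 0.4233, 1.4240)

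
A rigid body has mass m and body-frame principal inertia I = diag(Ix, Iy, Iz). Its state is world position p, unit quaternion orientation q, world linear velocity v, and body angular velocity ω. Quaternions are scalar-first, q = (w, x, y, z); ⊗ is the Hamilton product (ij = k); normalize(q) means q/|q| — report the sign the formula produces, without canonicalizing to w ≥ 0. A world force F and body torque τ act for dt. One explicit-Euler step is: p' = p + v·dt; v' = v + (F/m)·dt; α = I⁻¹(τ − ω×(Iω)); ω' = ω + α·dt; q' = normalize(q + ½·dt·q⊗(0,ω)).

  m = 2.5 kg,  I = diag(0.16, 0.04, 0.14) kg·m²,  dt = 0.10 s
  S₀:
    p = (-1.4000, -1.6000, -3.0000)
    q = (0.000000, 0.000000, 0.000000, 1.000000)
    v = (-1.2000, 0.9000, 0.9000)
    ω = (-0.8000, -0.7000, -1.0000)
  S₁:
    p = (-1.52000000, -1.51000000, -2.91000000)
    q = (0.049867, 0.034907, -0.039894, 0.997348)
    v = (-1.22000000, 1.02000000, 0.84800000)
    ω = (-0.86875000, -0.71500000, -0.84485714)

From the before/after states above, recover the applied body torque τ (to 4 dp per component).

τ = (-0.0400, 0.0100, 0.1500)

ω₁ − ω₀ = (-0.06875000, -0.01500000, 0.15514286)
gyro term ω₀×Iω₀ = (0.0700, 0.0160, -0.0672)
I·α + gyro = (-0.0400, 0.0100, 0.1500)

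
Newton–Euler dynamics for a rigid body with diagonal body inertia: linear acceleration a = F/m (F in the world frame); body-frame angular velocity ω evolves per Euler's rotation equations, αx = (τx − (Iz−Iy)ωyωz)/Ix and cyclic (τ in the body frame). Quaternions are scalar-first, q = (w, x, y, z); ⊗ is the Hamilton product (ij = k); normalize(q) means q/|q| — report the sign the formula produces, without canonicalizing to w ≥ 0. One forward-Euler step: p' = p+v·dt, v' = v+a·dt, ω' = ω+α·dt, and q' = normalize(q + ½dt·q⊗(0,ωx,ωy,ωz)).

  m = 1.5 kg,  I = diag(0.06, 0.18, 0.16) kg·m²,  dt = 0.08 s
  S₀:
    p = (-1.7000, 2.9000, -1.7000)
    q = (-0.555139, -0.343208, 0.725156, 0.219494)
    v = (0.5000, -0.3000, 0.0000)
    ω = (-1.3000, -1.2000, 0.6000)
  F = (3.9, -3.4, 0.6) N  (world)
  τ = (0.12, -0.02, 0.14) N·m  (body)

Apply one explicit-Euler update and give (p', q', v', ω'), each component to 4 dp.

gyro term ω×Iω = (0.0144, 0.0780, 0.1872)
(τ − ω×Iω)/I = (1.7600, -0.5444, -0.2950)
ω' = ω + α·dt = (-1.1592, -1.2436, 0.5764)
q⊗(0,ω) = (0.2923204, 1.4201671, 0.5867494, 1.0214690)
q + ½dt·q⊗(0,ω), renormalized = (-0.5419, -0.2856, 0.7465, 0.2596)
new position p' = (-1.6600, 2.8760, -1.7000)
v + (F/m)dt = (0.7080, -0.4813, 0.0320)

p' = (-1.6600, 2.8760, -1.7000)
q' = (-0.5419, -0.2856, 0.7465, 0.2596)
v' = (0.7080, -0.4813, 0.0320)
ω' = (-1.1592, -1.2436, 0.5764)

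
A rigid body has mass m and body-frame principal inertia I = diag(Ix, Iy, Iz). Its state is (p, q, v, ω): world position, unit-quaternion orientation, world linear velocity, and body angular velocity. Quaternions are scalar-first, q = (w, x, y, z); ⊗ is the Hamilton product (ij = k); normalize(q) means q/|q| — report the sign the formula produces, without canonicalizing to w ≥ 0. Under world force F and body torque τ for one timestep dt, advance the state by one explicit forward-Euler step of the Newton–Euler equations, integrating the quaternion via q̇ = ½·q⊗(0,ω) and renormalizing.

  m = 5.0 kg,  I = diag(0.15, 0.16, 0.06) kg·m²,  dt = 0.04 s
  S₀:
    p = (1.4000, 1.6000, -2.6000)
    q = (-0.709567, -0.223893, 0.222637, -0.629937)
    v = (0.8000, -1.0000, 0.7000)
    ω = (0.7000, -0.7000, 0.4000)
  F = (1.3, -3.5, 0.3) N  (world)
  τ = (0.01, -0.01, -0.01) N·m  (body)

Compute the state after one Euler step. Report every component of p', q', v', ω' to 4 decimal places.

p' = (1.4320, 1.5600, -2.5720)
q' = (-0.6981, -0.2408, 0.2255, -0.6355)
v' = (0.8104, -1.0280, 0.7024)
ω' = (0.6952, -0.7088, 0.3966)

gyro term ω×Iω = (0.0280, 0.0252, -0.0049)
angular accel α = (-0.1200, -0.2200, -0.0850)
ω + α·dt = (0.6952, -0.7088, 0.3966)
Hamilton product q⊗(0,ω) = (0.5645458, -0.8485980, 0.1452982, -0.2829476)
q' = normalize(q + ½dt·q⊗(0,ω)) = (-0.6981, -0.2408, 0.2255, -0.6355)
p' = p + v·dt = (1.4320, 1.5600, -2.5720)
v' = v + a·dt = (0.8104, -1.0280, 0.7024)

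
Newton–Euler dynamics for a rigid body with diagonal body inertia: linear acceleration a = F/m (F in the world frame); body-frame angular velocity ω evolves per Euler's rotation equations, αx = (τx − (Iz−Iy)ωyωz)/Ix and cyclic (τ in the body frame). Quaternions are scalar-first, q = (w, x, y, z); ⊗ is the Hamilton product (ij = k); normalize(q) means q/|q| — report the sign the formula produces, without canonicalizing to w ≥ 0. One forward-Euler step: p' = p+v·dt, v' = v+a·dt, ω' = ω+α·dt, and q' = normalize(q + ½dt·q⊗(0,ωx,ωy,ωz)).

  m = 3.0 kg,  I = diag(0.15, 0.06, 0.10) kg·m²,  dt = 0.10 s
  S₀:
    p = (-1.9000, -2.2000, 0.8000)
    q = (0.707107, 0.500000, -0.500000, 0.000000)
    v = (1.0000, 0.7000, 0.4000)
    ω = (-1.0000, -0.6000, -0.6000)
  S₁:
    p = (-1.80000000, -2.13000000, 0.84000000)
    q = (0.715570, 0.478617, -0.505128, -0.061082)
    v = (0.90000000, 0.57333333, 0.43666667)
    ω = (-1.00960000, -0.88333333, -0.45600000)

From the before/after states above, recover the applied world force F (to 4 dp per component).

F = (-3.0000, -3.8000, 1.1000)

Δv = v₁−v₀ = (-0.10000000, -0.12666667, 0.03666667)
m·(v₁−v₀)/dt = (-3.0000, -3.8000, 1.1000)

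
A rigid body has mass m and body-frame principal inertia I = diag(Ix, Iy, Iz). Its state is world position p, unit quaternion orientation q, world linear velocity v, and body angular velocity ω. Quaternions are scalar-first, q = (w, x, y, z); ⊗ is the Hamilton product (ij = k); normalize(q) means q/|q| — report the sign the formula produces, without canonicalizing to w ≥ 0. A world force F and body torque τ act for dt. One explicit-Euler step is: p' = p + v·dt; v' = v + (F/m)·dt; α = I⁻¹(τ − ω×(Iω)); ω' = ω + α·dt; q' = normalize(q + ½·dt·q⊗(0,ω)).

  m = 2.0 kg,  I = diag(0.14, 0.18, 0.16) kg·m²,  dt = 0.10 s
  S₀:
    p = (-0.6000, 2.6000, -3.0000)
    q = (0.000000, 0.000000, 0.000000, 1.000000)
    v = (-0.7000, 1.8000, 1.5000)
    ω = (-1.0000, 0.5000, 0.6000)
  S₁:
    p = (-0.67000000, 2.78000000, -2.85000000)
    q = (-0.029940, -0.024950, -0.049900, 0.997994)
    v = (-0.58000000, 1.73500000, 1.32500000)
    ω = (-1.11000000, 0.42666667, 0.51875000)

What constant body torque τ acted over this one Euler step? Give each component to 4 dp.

τ = (-0.1600, -0.1200, -0.1500)

Δω = ω₁−ω₀ = (-0.11000000, -0.07333333, -0.08125000)
ω₀×(Iω₀) = (-0.0060, 0.0120, -0.0200)
I·α + gyro = (-0.1600, -0.1200, -0.1500)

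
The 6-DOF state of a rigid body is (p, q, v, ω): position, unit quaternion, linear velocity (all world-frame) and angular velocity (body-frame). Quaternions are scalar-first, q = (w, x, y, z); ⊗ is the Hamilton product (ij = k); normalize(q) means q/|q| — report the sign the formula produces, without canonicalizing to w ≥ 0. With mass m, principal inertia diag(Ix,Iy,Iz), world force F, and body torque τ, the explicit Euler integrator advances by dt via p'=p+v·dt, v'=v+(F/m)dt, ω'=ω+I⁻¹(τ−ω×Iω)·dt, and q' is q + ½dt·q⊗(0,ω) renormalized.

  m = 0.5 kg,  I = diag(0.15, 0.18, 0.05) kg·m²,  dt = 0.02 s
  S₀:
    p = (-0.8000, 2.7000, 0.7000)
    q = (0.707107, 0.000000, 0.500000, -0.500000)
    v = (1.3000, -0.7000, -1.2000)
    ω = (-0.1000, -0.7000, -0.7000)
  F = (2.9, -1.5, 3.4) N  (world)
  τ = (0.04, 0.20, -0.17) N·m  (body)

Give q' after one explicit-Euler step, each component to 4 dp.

q' = (0.7071, -0.0077, 0.4955, -0.5044)

Hamilton product q⊗(0,ω) = (0.0000000, -0.7707107, -0.4449749, -0.4449749)
q' = normalize(q + ½dt·q⊗(0,ω)) = (0.7071, -0.0077, 0.4955, -0.5044)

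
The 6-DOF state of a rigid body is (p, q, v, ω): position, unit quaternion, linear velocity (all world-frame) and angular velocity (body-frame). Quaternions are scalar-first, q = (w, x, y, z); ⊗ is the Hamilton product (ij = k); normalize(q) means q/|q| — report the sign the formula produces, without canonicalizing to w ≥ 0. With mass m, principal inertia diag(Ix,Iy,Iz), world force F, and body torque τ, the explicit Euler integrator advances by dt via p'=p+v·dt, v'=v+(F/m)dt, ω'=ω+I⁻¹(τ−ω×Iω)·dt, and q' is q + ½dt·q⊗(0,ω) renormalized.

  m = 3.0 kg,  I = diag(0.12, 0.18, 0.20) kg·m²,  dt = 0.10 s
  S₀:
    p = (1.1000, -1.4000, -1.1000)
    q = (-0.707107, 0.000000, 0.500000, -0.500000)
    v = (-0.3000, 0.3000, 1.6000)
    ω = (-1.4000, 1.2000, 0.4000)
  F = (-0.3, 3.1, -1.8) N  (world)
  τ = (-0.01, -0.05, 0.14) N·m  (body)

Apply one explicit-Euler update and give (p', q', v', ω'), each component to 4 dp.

p' = (1.0700, -1.3700, -0.9400)
q' = (-0.7239, 0.0891, 0.4904, -0.4770)
v' = (-0.3100, 0.4033, 1.5400)
ω' = (-1.4163, 1.1473, 0.5204)

p + v·dt = (1.0700, -1.3700, -0.9400)
v' = v + a·dt = (-0.3100, 0.4033, 1.5400)
precession coupling ω×(Iω) = (0.0096, 0.0448, -0.1008)
angular accel α = (-0.1633, -0.5267, 1.2040)
ω' = ω + α·dt = (-1.4163, 1.1473, 0.5204)
q⊗(0,ω) = (-0.4000000, 1.7899498, -0.1485284, 0.4171572)
q + ½dt·q⊗(0,ω), renormalized = (-0.7239, 0.0891, 0.4904, -0.4770)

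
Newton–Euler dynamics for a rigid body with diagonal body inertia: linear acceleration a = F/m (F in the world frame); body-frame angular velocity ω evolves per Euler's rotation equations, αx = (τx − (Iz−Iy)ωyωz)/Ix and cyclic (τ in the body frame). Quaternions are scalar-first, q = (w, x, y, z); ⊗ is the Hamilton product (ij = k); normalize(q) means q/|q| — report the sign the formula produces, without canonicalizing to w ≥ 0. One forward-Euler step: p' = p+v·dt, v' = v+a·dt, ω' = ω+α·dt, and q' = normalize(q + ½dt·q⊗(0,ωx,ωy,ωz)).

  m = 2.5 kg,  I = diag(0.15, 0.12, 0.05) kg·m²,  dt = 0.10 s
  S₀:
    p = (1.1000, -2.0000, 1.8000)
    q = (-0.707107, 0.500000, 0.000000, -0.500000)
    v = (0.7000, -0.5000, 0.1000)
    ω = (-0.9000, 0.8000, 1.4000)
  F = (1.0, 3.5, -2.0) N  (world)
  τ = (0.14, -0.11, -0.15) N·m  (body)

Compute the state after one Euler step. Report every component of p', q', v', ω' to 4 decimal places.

p' = (1.1700, -2.0500, 1.8100)
q' = (-0.6469, 0.5495, -0.0406, -0.5273)
v' = (0.7400, -0.3600, 0.0200)
ω' = (-0.7544, 0.8133, 1.0568)

a = F/m = (0.4000, 1.4000, -0.8000)
p + v·dt = (1.1700, -2.0500, 1.8100)
v + (F/m)dt = (0.7400, -0.3600, 0.0200)
(τ − ω×Iω)/I = (1.4560, 0.1333, -3.4320)
ω' = ω + α·dt = (-0.7544, 0.8133, 1.0568)
q⊗(0,ω) = (1.1500000, 1.0363963, -0.8156856, -0.5899498)
q' = normalize(q + ½dt·q⊗(0,ω)) = (-0.6469, 0.5495, -0.0406, -0.5273)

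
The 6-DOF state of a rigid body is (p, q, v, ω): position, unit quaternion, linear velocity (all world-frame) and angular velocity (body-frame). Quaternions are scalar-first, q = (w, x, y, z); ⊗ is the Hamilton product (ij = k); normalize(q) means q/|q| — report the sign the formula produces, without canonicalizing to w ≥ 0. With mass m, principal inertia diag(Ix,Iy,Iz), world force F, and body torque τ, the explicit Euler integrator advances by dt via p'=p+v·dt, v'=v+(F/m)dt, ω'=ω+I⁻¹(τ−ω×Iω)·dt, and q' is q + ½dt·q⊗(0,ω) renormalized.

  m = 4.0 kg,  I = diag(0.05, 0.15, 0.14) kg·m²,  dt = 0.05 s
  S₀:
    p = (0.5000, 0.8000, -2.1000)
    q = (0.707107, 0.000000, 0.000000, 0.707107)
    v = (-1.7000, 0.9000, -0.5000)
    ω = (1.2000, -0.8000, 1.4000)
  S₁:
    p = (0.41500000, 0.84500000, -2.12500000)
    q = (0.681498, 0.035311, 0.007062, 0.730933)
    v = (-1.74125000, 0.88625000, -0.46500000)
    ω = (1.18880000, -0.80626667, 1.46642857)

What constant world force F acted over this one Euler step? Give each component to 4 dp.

F = (-3.3000, -1.1000, 2.8000)

v₁ − v₀ = (-0.04125000, -0.01375000, 0.03500000)
m·(v₁−v₀)/dt = (-3.3000, -1.1000, 2.8000)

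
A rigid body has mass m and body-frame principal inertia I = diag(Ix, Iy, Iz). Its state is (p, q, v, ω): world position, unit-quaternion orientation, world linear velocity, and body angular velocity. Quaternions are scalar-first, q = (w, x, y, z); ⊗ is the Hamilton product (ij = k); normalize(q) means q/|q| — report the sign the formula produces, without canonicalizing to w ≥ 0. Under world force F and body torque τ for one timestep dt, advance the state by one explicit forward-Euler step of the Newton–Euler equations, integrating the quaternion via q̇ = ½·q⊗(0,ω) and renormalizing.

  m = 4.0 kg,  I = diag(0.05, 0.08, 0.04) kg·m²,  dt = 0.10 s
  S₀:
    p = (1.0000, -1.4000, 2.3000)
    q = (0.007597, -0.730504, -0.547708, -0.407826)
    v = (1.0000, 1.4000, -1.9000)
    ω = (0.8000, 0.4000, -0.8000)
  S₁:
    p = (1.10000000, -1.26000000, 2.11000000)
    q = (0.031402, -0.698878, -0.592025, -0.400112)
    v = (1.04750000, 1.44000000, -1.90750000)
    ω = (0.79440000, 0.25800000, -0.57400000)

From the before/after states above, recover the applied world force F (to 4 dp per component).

F = (1.9000, 1.6000, -0.3000)

v₁ − v₀ = (0.04750000, 0.04000000, -0.00750000)
F = m·Δv/dt = (1.9000, 1.6000, -0.3000)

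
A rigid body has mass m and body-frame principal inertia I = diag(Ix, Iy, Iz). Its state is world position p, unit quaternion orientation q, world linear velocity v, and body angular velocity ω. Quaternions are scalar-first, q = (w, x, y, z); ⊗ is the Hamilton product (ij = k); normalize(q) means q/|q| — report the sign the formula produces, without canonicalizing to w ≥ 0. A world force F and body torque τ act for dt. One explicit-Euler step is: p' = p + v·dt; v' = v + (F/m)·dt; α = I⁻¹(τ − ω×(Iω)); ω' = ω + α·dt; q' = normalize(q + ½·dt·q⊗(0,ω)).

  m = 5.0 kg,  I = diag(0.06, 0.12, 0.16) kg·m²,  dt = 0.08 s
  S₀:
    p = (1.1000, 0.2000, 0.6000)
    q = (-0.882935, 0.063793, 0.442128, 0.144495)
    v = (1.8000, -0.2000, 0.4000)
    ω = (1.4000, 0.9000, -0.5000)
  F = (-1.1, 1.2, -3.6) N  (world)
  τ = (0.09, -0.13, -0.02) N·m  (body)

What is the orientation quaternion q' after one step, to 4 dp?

2q̇ = q⊗(0,ω) = (-0.4149779, -1.5872185, -0.5604520, -0.1200980)
q' = normalize(q + ½dt·q⊗(0,ω)) = (-0.8974, 0.0003, 0.4187, 0.1394)

q' = (-0.8974, 0.0003, 0.4187, 0.1394)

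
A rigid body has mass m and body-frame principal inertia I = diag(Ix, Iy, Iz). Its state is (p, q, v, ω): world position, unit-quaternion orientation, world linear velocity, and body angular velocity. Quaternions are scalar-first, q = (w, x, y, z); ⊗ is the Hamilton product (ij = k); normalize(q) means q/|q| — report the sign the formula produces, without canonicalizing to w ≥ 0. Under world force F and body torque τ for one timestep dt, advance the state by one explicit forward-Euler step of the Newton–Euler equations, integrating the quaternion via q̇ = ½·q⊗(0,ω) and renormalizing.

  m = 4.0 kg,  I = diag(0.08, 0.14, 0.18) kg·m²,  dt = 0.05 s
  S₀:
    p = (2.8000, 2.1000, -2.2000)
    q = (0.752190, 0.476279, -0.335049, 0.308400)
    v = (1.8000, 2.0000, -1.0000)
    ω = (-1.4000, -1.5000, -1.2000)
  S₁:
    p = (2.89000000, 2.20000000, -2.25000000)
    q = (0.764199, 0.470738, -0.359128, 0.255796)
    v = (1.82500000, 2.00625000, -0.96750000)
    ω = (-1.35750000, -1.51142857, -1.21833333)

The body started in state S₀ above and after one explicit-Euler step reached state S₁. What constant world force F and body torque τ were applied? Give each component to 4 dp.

F = (2.0000, 0.5000, 2.6000)
τ = (0.1400, -0.2000, 0.0600)

ω₁ − ω₀ = (0.04250000, -0.01142857, -0.01833333)
τ = I·(Δω/dt) + ω₀×(Iω₀) = (0.1400, -0.2000, 0.0600)
Δv = v₁−v₀ = (0.02500000, 0.00625000, 0.03250000)
m·(v₁−v₀)/dt = (2.0000, 0.5000, 2.6000)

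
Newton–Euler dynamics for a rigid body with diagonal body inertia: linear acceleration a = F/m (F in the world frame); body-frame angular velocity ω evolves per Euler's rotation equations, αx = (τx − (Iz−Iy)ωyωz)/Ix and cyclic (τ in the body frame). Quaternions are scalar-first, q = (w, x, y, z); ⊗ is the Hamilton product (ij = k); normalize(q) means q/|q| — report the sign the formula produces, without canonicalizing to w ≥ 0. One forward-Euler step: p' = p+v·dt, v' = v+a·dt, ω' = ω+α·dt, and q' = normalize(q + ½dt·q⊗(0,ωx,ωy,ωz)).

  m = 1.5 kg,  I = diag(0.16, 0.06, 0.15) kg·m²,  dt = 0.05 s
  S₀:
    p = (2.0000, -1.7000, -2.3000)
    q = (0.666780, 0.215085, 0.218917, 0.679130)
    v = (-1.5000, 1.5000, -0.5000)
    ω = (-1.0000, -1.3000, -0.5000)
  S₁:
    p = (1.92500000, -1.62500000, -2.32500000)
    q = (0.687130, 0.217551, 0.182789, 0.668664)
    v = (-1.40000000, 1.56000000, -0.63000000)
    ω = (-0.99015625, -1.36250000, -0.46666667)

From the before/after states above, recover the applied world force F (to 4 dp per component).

Δv = v₁−v₀ = (0.10000000, 0.06000000, -0.13000000)
applied force F = (3.0000, 1.8000, -3.9000)

F = (3.0000, 1.8000, -3.9000)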